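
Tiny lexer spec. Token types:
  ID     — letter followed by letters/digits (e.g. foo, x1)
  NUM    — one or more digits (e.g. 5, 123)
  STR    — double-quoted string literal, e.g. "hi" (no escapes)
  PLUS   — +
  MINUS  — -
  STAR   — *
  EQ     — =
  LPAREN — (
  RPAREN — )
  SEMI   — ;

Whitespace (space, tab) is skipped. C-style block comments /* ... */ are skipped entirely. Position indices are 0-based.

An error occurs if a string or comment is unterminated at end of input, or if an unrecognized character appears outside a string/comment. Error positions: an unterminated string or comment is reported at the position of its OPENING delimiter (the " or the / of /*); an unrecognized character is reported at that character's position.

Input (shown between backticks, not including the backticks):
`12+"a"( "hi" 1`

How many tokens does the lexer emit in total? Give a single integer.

pos=0: emit NUM '12' (now at pos=2)
pos=2: emit PLUS '+'
pos=3: enter STRING mode
pos=3: emit STR "a" (now at pos=6)
pos=6: emit LPAREN '('
pos=8: enter STRING mode
pos=8: emit STR "hi" (now at pos=12)
pos=13: emit NUM '1' (now at pos=14)
DONE. 6 tokens: [NUM, PLUS, STR, LPAREN, STR, NUM]

Answer: 6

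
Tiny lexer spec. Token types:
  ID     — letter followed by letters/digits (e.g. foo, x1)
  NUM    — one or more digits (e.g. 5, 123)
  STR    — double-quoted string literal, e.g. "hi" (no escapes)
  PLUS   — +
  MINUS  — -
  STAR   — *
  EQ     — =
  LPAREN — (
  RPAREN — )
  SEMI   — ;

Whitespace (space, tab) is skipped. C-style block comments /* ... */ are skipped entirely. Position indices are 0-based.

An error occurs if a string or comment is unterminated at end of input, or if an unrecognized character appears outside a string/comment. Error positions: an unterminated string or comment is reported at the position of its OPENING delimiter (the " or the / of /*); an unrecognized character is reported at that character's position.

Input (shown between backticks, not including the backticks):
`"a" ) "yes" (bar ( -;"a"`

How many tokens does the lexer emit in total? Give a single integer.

pos=0: enter STRING mode
pos=0: emit STR "a" (now at pos=3)
pos=4: emit RPAREN ')'
pos=6: enter STRING mode
pos=6: emit STR "yes" (now at pos=11)
pos=12: emit LPAREN '('
pos=13: emit ID 'bar' (now at pos=16)
pos=17: emit LPAREN '('
pos=19: emit MINUS '-'
pos=20: emit SEMI ';'
pos=21: enter STRING mode
pos=21: emit STR "a" (now at pos=24)
DONE. 9 tokens: [STR, RPAREN, STR, LPAREN, ID, LPAREN, MINUS, SEMI, STR]

Answer: 9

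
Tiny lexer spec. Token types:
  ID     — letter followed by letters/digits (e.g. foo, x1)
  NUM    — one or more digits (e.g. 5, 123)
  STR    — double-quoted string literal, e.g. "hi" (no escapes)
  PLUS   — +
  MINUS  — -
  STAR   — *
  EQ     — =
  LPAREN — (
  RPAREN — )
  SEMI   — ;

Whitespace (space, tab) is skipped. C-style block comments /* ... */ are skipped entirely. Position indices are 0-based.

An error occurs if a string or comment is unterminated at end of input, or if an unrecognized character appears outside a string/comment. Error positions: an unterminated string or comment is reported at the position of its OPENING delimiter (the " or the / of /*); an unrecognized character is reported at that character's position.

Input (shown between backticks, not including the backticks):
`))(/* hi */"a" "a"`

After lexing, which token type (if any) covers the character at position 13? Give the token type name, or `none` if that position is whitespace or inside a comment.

pos=0: emit RPAREN ')'
pos=1: emit RPAREN ')'
pos=2: emit LPAREN '('
pos=3: enter COMMENT mode (saw '/*')
exit COMMENT mode (now at pos=11)
pos=11: enter STRING mode
pos=11: emit STR "a" (now at pos=14)
pos=15: enter STRING mode
pos=15: emit STR "a" (now at pos=18)
DONE. 5 tokens: [RPAREN, RPAREN, LPAREN, STR, STR]
Position 13: char is '"' -> STR

Answer: STR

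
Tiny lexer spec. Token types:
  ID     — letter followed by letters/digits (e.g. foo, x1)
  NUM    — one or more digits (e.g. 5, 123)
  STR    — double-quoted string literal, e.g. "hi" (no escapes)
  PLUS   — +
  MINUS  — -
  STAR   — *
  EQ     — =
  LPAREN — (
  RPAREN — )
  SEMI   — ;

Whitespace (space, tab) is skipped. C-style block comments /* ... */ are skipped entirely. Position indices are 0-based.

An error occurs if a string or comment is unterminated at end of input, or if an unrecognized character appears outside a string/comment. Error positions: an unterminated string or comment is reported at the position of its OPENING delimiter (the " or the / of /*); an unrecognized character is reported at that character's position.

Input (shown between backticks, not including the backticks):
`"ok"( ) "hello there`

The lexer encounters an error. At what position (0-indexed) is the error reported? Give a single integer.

Answer: 8

Derivation:
pos=0: enter STRING mode
pos=0: emit STR "ok" (now at pos=4)
pos=4: emit LPAREN '('
pos=6: emit RPAREN ')'
pos=8: enter STRING mode
pos=8: ERROR — unterminated string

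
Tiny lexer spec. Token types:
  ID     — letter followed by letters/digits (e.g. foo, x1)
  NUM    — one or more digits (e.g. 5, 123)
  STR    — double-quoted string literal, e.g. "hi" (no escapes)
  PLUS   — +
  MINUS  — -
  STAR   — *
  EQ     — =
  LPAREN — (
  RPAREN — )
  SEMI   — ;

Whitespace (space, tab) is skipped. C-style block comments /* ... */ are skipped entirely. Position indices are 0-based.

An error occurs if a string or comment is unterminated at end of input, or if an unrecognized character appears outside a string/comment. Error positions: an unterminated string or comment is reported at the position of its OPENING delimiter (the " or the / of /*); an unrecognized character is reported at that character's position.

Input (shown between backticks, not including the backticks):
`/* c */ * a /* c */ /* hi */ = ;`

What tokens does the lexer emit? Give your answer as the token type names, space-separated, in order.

pos=0: enter COMMENT mode (saw '/*')
exit COMMENT mode (now at pos=7)
pos=8: emit STAR '*'
pos=10: emit ID 'a' (now at pos=11)
pos=12: enter COMMENT mode (saw '/*')
exit COMMENT mode (now at pos=19)
pos=20: enter COMMENT mode (saw '/*')
exit COMMENT mode (now at pos=28)
pos=29: emit EQ '='
pos=31: emit SEMI ';'
DONE. 4 tokens: [STAR, ID, EQ, SEMI]

Answer: STAR ID EQ SEMI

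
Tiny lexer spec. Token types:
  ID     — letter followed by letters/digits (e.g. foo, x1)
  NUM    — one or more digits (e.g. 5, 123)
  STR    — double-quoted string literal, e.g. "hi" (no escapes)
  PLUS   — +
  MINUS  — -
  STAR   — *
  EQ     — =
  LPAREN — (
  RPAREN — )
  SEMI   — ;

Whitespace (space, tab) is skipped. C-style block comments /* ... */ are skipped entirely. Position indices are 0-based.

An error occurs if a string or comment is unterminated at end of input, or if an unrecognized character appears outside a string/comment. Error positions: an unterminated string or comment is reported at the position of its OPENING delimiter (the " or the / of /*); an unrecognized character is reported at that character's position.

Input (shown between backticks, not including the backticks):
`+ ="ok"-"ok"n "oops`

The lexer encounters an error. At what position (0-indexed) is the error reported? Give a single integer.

Answer: 14

Derivation:
pos=0: emit PLUS '+'
pos=2: emit EQ '='
pos=3: enter STRING mode
pos=3: emit STR "ok" (now at pos=7)
pos=7: emit MINUS '-'
pos=8: enter STRING mode
pos=8: emit STR "ok" (now at pos=12)
pos=12: emit ID 'n' (now at pos=13)
pos=14: enter STRING mode
pos=14: ERROR — unterminated string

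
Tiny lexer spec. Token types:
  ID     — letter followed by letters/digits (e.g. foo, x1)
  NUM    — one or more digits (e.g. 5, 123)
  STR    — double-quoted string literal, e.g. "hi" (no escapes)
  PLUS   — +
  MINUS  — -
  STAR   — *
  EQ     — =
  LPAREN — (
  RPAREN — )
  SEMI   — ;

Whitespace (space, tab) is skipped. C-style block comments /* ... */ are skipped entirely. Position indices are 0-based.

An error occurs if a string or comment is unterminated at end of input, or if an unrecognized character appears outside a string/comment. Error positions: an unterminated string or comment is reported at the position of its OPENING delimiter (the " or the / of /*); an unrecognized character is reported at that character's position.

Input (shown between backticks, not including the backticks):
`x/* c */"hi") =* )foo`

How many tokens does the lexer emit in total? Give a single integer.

Answer: 7

Derivation:
pos=0: emit ID 'x' (now at pos=1)
pos=1: enter COMMENT mode (saw '/*')
exit COMMENT mode (now at pos=8)
pos=8: enter STRING mode
pos=8: emit STR "hi" (now at pos=12)
pos=12: emit RPAREN ')'
pos=14: emit EQ '='
pos=15: emit STAR '*'
pos=17: emit RPAREN ')'
pos=18: emit ID 'foo' (now at pos=21)
DONE. 7 tokens: [ID, STR, RPAREN, EQ, STAR, RPAREN, ID]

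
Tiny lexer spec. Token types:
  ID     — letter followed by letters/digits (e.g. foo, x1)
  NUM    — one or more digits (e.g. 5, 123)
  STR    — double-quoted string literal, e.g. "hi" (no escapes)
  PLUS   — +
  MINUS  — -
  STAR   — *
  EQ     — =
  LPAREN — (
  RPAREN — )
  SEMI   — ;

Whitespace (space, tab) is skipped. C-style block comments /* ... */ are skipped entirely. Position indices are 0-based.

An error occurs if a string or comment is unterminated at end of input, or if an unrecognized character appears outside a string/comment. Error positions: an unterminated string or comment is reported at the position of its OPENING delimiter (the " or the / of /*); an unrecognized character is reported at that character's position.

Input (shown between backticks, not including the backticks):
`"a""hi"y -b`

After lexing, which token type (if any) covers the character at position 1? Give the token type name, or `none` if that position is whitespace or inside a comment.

Answer: STR

Derivation:
pos=0: enter STRING mode
pos=0: emit STR "a" (now at pos=3)
pos=3: enter STRING mode
pos=3: emit STR "hi" (now at pos=7)
pos=7: emit ID 'y' (now at pos=8)
pos=9: emit MINUS '-'
pos=10: emit ID 'b' (now at pos=11)
DONE. 5 tokens: [STR, STR, ID, MINUS, ID]
Position 1: char is 'a' -> STR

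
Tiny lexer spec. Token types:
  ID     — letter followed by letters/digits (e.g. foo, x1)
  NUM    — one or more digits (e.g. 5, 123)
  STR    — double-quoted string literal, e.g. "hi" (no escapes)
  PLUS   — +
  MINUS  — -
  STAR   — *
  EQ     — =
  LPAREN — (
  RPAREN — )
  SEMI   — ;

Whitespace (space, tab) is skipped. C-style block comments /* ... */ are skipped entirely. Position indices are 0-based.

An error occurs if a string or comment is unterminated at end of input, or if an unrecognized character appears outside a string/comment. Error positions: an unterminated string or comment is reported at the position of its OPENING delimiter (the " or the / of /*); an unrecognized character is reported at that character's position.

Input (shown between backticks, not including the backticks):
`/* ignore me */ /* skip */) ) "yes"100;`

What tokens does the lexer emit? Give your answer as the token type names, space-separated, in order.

pos=0: enter COMMENT mode (saw '/*')
exit COMMENT mode (now at pos=15)
pos=16: enter COMMENT mode (saw '/*')
exit COMMENT mode (now at pos=26)
pos=26: emit RPAREN ')'
pos=28: emit RPAREN ')'
pos=30: enter STRING mode
pos=30: emit STR "yes" (now at pos=35)
pos=35: emit NUM '100' (now at pos=38)
pos=38: emit SEMI ';'
DONE. 5 tokens: [RPAREN, RPAREN, STR, NUM, SEMI]

Answer: RPAREN RPAREN STR NUM SEMI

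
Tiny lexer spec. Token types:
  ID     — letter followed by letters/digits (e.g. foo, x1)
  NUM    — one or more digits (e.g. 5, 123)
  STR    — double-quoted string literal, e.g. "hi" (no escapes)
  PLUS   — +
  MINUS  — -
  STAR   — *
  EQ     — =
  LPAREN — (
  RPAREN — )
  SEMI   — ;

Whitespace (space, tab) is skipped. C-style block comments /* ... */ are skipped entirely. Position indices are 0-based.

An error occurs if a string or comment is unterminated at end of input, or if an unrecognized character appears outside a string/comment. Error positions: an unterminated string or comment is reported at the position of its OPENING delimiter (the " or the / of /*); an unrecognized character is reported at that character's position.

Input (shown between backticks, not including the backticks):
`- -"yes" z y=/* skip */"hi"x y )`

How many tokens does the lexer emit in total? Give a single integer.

pos=0: emit MINUS '-'
pos=2: emit MINUS '-'
pos=3: enter STRING mode
pos=3: emit STR "yes" (now at pos=8)
pos=9: emit ID 'z' (now at pos=10)
pos=11: emit ID 'y' (now at pos=12)
pos=12: emit EQ '='
pos=13: enter COMMENT mode (saw '/*')
exit COMMENT mode (now at pos=23)
pos=23: enter STRING mode
pos=23: emit STR "hi" (now at pos=27)
pos=27: emit ID 'x' (now at pos=28)
pos=29: emit ID 'y' (now at pos=30)
pos=31: emit RPAREN ')'
DONE. 10 tokens: [MINUS, MINUS, STR, ID, ID, EQ, STR, ID, ID, RPAREN]

Answer: 10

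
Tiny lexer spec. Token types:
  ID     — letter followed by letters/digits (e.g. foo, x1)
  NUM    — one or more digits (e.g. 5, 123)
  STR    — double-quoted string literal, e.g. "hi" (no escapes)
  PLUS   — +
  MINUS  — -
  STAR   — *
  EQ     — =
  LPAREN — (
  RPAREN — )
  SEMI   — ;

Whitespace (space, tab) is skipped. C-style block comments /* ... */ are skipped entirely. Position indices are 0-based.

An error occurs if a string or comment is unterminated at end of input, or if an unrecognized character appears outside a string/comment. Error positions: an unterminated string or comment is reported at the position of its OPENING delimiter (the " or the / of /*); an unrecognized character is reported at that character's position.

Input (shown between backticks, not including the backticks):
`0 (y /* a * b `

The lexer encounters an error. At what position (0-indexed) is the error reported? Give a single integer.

Answer: 5

Derivation:
pos=0: emit NUM '0' (now at pos=1)
pos=2: emit LPAREN '('
pos=3: emit ID 'y' (now at pos=4)
pos=5: enter COMMENT mode (saw '/*')
pos=5: ERROR — unterminated comment (reached EOF)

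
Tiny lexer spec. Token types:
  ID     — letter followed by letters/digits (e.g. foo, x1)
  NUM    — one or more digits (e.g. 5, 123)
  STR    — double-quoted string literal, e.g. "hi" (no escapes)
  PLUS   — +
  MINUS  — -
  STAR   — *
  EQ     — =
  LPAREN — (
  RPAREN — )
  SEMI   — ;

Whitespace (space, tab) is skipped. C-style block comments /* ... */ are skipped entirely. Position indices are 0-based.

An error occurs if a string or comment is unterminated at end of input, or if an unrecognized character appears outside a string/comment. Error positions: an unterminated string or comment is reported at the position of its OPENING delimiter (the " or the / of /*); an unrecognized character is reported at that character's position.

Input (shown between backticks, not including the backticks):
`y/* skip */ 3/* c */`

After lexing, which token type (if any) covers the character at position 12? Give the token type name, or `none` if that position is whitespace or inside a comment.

pos=0: emit ID 'y' (now at pos=1)
pos=1: enter COMMENT mode (saw '/*')
exit COMMENT mode (now at pos=11)
pos=12: emit NUM '3' (now at pos=13)
pos=13: enter COMMENT mode (saw '/*')
exit COMMENT mode (now at pos=20)
DONE. 2 tokens: [ID, NUM]
Position 12: char is '3' -> NUM

Answer: NUM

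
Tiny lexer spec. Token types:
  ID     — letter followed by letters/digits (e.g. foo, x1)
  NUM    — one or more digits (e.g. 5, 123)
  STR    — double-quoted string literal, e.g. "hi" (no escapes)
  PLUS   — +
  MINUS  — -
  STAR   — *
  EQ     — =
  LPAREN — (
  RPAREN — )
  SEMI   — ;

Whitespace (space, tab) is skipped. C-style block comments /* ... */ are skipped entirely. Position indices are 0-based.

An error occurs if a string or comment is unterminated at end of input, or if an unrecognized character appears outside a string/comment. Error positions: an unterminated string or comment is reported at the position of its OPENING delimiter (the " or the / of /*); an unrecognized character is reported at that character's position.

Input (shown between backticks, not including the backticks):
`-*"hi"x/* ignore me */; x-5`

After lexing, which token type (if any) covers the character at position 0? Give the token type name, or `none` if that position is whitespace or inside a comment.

pos=0: emit MINUS '-'
pos=1: emit STAR '*'
pos=2: enter STRING mode
pos=2: emit STR "hi" (now at pos=6)
pos=6: emit ID 'x' (now at pos=7)
pos=7: enter COMMENT mode (saw '/*')
exit COMMENT mode (now at pos=22)
pos=22: emit SEMI ';'
pos=24: emit ID 'x' (now at pos=25)
pos=25: emit MINUS '-'
pos=26: emit NUM '5' (now at pos=27)
DONE. 8 tokens: [MINUS, STAR, STR, ID, SEMI, ID, MINUS, NUM]
Position 0: char is '-' -> MINUS

Answer: MINUS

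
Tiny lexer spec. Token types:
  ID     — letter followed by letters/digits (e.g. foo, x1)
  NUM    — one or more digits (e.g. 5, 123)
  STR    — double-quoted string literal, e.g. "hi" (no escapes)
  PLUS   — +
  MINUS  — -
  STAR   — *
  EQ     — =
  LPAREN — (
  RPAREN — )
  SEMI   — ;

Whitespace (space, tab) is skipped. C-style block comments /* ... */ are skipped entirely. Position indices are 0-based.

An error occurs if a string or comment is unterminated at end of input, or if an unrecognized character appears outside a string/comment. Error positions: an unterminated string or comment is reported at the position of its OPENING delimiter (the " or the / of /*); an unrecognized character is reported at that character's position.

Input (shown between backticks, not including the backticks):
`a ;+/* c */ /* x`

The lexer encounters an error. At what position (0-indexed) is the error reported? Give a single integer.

pos=0: emit ID 'a' (now at pos=1)
pos=2: emit SEMI ';'
pos=3: emit PLUS '+'
pos=4: enter COMMENT mode (saw '/*')
exit COMMENT mode (now at pos=11)
pos=12: enter COMMENT mode (saw '/*')
pos=12: ERROR — unterminated comment (reached EOF)

Answer: 12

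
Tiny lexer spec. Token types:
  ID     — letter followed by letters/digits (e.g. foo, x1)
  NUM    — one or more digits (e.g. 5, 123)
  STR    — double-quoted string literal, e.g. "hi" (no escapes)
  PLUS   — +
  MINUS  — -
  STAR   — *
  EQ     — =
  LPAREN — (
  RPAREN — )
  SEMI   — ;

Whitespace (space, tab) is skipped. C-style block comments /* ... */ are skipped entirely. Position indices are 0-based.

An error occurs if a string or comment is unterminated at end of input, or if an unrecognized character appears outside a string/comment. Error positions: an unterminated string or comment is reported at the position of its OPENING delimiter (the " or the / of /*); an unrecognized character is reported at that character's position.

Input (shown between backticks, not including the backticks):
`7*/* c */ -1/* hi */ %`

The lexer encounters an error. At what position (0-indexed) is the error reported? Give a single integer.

pos=0: emit NUM '7' (now at pos=1)
pos=1: emit STAR '*'
pos=2: enter COMMENT mode (saw '/*')
exit COMMENT mode (now at pos=9)
pos=10: emit MINUS '-'
pos=11: emit NUM '1' (now at pos=12)
pos=12: enter COMMENT mode (saw '/*')
exit COMMENT mode (now at pos=20)
pos=21: ERROR — unrecognized char '%'

Answer: 21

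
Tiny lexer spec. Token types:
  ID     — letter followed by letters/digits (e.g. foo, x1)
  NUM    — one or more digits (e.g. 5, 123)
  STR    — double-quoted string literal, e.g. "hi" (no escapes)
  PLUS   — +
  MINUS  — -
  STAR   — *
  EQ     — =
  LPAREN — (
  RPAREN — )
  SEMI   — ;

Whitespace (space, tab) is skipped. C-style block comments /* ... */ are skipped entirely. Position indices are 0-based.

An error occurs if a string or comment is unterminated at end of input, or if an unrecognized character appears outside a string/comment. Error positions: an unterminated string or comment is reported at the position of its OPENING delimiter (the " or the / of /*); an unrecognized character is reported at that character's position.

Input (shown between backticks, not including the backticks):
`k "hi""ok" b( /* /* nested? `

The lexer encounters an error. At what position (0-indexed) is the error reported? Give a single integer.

pos=0: emit ID 'k' (now at pos=1)
pos=2: enter STRING mode
pos=2: emit STR "hi" (now at pos=6)
pos=6: enter STRING mode
pos=6: emit STR "ok" (now at pos=10)
pos=11: emit ID 'b' (now at pos=12)
pos=12: emit LPAREN '('
pos=14: enter COMMENT mode (saw '/*')
pos=14: ERROR — unterminated comment (reached EOF)

Answer: 14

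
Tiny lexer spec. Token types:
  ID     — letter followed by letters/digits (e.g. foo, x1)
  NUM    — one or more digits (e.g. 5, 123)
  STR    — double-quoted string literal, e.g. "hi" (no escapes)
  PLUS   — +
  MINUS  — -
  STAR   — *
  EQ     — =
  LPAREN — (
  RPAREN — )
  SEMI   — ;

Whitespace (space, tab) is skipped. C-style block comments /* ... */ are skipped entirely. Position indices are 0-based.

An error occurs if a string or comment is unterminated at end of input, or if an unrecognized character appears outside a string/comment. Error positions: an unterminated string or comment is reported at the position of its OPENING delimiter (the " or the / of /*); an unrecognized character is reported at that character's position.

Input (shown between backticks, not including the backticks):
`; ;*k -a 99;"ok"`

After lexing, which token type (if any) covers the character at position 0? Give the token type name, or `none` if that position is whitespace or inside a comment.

pos=0: emit SEMI ';'
pos=2: emit SEMI ';'
pos=3: emit STAR '*'
pos=4: emit ID 'k' (now at pos=5)
pos=6: emit MINUS '-'
pos=7: emit ID 'a' (now at pos=8)
pos=9: emit NUM '99' (now at pos=11)
pos=11: emit SEMI ';'
pos=12: enter STRING mode
pos=12: emit STR "ok" (now at pos=16)
DONE. 9 tokens: [SEMI, SEMI, STAR, ID, MINUS, ID, NUM, SEMI, STR]
Position 0: char is ';' -> SEMI

Answer: SEMI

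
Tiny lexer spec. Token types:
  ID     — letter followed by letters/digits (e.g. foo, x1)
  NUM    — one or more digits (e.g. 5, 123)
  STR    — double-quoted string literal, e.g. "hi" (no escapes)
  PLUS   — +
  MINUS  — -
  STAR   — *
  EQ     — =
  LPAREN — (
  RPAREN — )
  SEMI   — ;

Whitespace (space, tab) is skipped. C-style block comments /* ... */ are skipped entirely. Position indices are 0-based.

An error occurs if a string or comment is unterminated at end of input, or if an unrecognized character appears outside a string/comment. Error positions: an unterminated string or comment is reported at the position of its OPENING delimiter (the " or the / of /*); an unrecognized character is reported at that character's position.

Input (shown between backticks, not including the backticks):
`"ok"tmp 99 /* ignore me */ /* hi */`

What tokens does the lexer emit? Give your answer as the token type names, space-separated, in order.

pos=0: enter STRING mode
pos=0: emit STR "ok" (now at pos=4)
pos=4: emit ID 'tmp' (now at pos=7)
pos=8: emit NUM '99' (now at pos=10)
pos=11: enter COMMENT mode (saw '/*')
exit COMMENT mode (now at pos=26)
pos=27: enter COMMENT mode (saw '/*')
exit COMMENT mode (now at pos=35)
DONE. 3 tokens: [STR, ID, NUM]

Answer: STR ID NUM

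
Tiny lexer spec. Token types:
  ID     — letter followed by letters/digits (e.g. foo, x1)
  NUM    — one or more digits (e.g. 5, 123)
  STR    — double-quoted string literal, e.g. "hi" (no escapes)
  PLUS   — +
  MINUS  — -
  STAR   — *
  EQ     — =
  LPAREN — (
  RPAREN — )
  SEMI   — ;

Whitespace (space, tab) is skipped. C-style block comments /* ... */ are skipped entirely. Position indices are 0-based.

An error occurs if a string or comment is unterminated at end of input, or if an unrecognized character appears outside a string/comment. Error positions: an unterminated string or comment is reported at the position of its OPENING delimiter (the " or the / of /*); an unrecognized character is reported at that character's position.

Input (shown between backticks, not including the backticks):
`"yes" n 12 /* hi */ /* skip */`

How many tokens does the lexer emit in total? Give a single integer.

pos=0: enter STRING mode
pos=0: emit STR "yes" (now at pos=5)
pos=6: emit ID 'n' (now at pos=7)
pos=8: emit NUM '12' (now at pos=10)
pos=11: enter COMMENT mode (saw '/*')
exit COMMENT mode (now at pos=19)
pos=20: enter COMMENT mode (saw '/*')
exit COMMENT mode (now at pos=30)
DONE. 3 tokens: [STR, ID, NUM]

Answer: 3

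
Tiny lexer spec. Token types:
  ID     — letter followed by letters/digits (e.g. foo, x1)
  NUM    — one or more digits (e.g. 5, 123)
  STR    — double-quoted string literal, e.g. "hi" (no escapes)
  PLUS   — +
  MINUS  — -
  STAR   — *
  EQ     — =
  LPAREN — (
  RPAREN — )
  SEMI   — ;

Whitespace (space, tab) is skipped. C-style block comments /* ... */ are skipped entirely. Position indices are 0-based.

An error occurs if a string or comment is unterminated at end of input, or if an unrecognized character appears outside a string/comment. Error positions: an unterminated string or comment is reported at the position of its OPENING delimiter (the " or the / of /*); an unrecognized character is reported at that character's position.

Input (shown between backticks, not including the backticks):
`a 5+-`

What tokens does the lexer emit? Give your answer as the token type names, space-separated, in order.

Answer: ID NUM PLUS MINUS

Derivation:
pos=0: emit ID 'a' (now at pos=1)
pos=2: emit NUM '5' (now at pos=3)
pos=3: emit PLUS '+'
pos=4: emit MINUS '-'
DONE. 4 tokens: [ID, NUM, PLUS, MINUS]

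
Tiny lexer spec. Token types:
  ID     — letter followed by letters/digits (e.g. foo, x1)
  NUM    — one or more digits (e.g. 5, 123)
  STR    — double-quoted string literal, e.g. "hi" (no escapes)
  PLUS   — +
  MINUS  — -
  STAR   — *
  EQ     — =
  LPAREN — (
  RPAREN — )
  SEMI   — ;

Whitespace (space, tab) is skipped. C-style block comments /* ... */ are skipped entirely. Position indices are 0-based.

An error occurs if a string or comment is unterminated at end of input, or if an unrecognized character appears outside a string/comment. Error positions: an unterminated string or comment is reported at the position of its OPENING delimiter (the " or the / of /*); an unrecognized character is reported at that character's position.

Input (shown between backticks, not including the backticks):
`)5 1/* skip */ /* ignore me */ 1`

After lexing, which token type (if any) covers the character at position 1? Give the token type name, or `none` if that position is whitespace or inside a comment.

pos=0: emit RPAREN ')'
pos=1: emit NUM '5' (now at pos=2)
pos=3: emit NUM '1' (now at pos=4)
pos=4: enter COMMENT mode (saw '/*')
exit COMMENT mode (now at pos=14)
pos=15: enter COMMENT mode (saw '/*')
exit COMMENT mode (now at pos=30)
pos=31: emit NUM '1' (now at pos=32)
DONE. 4 tokens: [RPAREN, NUM, NUM, NUM]
Position 1: char is '5' -> NUM

Answer: NUM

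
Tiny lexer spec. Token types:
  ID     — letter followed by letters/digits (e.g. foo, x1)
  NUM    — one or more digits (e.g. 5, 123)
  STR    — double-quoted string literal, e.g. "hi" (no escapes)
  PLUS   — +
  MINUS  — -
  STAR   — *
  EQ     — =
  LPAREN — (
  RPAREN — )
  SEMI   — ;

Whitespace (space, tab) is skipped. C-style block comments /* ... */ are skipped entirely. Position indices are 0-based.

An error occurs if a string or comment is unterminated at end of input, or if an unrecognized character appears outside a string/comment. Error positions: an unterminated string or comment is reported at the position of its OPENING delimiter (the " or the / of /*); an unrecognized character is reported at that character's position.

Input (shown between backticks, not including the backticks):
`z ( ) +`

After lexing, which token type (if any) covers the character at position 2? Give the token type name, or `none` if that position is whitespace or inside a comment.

Answer: LPAREN

Derivation:
pos=0: emit ID 'z' (now at pos=1)
pos=2: emit LPAREN '('
pos=4: emit RPAREN ')'
pos=6: emit PLUS '+'
DONE. 4 tokens: [ID, LPAREN, RPAREN, PLUS]
Position 2: char is '(' -> LPAREN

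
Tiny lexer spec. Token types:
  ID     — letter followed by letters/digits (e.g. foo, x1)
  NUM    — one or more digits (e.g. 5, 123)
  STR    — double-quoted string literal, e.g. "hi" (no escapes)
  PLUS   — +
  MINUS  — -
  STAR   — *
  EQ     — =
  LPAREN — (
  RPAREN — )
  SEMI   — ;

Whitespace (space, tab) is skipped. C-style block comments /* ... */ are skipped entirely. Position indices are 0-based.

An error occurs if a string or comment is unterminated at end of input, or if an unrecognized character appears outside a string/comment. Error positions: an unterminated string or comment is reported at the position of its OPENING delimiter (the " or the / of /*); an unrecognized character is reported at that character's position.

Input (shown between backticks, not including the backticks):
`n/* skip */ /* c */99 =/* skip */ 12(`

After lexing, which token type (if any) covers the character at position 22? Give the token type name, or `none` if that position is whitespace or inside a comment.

Answer: EQ

Derivation:
pos=0: emit ID 'n' (now at pos=1)
pos=1: enter COMMENT mode (saw '/*')
exit COMMENT mode (now at pos=11)
pos=12: enter COMMENT mode (saw '/*')
exit COMMENT mode (now at pos=19)
pos=19: emit NUM '99' (now at pos=21)
pos=22: emit EQ '='
pos=23: enter COMMENT mode (saw '/*')
exit COMMENT mode (now at pos=33)
pos=34: emit NUM '12' (now at pos=36)
pos=36: emit LPAREN '('
DONE. 5 tokens: [ID, NUM, EQ, NUM, LPAREN]
Position 22: char is '=' -> EQ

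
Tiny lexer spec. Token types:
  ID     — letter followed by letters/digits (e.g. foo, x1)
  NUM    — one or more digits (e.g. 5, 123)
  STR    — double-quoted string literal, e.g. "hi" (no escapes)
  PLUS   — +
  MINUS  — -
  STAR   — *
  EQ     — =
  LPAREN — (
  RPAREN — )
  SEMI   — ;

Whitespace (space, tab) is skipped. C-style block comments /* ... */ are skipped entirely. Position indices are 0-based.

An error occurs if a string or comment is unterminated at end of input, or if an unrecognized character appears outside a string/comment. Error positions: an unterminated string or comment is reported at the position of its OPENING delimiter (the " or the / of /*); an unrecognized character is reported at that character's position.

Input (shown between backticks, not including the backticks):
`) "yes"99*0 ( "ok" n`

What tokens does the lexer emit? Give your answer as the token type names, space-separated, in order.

Answer: RPAREN STR NUM STAR NUM LPAREN STR ID

Derivation:
pos=0: emit RPAREN ')'
pos=2: enter STRING mode
pos=2: emit STR "yes" (now at pos=7)
pos=7: emit NUM '99' (now at pos=9)
pos=9: emit STAR '*'
pos=10: emit NUM '0' (now at pos=11)
pos=12: emit LPAREN '('
pos=14: enter STRING mode
pos=14: emit STR "ok" (now at pos=18)
pos=19: emit ID 'n' (now at pos=20)
DONE. 8 tokens: [RPAREN, STR, NUM, STAR, NUM, LPAREN, STR, ID]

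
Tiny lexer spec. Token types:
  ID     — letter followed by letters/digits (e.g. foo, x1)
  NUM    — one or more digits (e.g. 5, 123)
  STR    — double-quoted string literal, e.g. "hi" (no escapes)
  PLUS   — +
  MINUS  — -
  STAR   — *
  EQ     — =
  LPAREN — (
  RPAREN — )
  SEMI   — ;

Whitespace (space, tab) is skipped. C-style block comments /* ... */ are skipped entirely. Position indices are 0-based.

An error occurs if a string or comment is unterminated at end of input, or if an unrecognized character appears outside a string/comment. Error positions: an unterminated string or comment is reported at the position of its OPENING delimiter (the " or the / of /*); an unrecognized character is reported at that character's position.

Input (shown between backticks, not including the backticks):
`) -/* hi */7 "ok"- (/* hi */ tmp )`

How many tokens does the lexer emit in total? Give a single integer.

pos=0: emit RPAREN ')'
pos=2: emit MINUS '-'
pos=3: enter COMMENT mode (saw '/*')
exit COMMENT mode (now at pos=11)
pos=11: emit NUM '7' (now at pos=12)
pos=13: enter STRING mode
pos=13: emit STR "ok" (now at pos=17)
pos=17: emit MINUS '-'
pos=19: emit LPAREN '('
pos=20: enter COMMENT mode (saw '/*')
exit COMMENT mode (now at pos=28)
pos=29: emit ID 'tmp' (now at pos=32)
pos=33: emit RPAREN ')'
DONE. 8 tokens: [RPAREN, MINUS, NUM, STR, MINUS, LPAREN, ID, RPAREN]

Answer: 8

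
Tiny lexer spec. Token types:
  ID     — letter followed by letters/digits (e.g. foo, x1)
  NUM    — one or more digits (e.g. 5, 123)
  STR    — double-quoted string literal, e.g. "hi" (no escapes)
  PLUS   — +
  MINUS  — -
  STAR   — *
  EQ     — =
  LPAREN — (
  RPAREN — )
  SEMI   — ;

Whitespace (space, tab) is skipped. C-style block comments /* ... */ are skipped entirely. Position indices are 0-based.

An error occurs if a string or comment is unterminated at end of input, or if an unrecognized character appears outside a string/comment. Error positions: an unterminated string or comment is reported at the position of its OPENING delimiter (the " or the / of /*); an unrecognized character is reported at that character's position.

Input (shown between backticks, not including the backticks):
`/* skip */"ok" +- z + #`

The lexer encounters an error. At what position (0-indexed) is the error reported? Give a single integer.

pos=0: enter COMMENT mode (saw '/*')
exit COMMENT mode (now at pos=10)
pos=10: enter STRING mode
pos=10: emit STR "ok" (now at pos=14)
pos=15: emit PLUS '+'
pos=16: emit MINUS '-'
pos=18: emit ID 'z' (now at pos=19)
pos=20: emit PLUS '+'
pos=22: ERROR — unrecognized char '#'

Answer: 22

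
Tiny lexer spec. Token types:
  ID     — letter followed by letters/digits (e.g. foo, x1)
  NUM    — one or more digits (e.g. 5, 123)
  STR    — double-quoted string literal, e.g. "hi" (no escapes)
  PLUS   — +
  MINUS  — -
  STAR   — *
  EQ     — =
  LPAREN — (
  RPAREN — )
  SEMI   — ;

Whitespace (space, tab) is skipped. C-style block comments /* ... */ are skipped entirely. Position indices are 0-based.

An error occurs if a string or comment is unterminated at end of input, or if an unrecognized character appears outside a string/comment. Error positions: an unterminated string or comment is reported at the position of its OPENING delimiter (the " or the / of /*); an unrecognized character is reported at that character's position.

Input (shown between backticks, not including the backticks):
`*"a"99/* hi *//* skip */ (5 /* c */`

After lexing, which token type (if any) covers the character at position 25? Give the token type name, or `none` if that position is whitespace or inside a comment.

Answer: LPAREN

Derivation:
pos=0: emit STAR '*'
pos=1: enter STRING mode
pos=1: emit STR "a" (now at pos=4)
pos=4: emit NUM '99' (now at pos=6)
pos=6: enter COMMENT mode (saw '/*')
exit COMMENT mode (now at pos=14)
pos=14: enter COMMENT mode (saw '/*')
exit COMMENT mode (now at pos=24)
pos=25: emit LPAREN '('
pos=26: emit NUM '5' (now at pos=27)
pos=28: enter COMMENT mode (saw '/*')
exit COMMENT mode (now at pos=35)
DONE. 5 tokens: [STAR, STR, NUM, LPAREN, NUM]
Position 25: char is '(' -> LPAREN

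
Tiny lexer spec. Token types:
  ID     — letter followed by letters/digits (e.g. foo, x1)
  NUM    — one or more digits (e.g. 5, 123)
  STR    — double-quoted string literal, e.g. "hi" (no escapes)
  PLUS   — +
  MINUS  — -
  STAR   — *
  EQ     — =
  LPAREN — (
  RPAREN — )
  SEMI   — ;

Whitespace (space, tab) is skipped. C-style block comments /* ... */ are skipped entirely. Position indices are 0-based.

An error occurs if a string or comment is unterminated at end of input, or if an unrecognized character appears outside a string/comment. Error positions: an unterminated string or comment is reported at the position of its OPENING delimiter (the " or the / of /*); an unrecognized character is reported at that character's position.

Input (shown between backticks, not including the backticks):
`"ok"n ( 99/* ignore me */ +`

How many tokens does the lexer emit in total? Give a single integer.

Answer: 5

Derivation:
pos=0: enter STRING mode
pos=0: emit STR "ok" (now at pos=4)
pos=4: emit ID 'n' (now at pos=5)
pos=6: emit LPAREN '('
pos=8: emit NUM '99' (now at pos=10)
pos=10: enter COMMENT mode (saw '/*')
exit COMMENT mode (now at pos=25)
pos=26: emit PLUS '+'
DONE. 5 tokens: [STR, ID, LPAREN, NUM, PLUS]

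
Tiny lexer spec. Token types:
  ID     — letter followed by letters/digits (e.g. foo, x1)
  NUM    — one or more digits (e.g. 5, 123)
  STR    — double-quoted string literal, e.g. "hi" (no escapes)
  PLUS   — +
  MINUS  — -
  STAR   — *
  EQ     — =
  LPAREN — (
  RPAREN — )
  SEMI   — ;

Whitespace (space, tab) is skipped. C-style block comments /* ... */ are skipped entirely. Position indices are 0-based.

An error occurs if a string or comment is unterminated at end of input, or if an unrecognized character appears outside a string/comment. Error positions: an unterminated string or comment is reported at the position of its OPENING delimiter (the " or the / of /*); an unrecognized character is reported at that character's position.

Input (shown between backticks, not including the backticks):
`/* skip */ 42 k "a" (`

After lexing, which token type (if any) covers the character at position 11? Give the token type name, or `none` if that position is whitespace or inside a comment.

Answer: NUM

Derivation:
pos=0: enter COMMENT mode (saw '/*')
exit COMMENT mode (now at pos=10)
pos=11: emit NUM '42' (now at pos=13)
pos=14: emit ID 'k' (now at pos=15)
pos=16: enter STRING mode
pos=16: emit STR "a" (now at pos=19)
pos=20: emit LPAREN '('
DONE. 4 tokens: [NUM, ID, STR, LPAREN]
Position 11: char is '4' -> NUM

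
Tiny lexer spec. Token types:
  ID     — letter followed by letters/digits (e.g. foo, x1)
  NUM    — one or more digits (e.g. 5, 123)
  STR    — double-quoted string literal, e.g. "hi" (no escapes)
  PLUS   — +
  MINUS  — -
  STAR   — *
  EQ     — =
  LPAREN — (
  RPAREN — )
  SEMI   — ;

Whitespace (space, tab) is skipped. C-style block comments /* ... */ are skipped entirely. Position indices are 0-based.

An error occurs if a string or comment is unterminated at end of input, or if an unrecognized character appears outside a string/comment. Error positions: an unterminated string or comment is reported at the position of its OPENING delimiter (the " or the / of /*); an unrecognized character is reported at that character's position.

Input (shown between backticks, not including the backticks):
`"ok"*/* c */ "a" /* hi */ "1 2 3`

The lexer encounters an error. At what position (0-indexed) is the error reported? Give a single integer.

Answer: 26

Derivation:
pos=0: enter STRING mode
pos=0: emit STR "ok" (now at pos=4)
pos=4: emit STAR '*'
pos=5: enter COMMENT mode (saw '/*')
exit COMMENT mode (now at pos=12)
pos=13: enter STRING mode
pos=13: emit STR "a" (now at pos=16)
pos=17: enter COMMENT mode (saw '/*')
exit COMMENT mode (now at pos=25)
pos=26: enter STRING mode
pos=26: ERROR — unterminated string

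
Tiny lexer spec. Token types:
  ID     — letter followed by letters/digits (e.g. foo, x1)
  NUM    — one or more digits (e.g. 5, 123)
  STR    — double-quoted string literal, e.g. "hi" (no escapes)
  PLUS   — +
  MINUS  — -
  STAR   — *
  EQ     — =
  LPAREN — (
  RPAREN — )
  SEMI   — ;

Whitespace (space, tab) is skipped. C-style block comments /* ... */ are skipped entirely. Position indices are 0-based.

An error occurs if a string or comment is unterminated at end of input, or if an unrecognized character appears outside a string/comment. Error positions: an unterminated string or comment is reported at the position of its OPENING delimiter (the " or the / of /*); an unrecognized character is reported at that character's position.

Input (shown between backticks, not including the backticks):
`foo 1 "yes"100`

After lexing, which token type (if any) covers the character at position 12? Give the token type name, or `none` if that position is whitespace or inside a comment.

Answer: NUM

Derivation:
pos=0: emit ID 'foo' (now at pos=3)
pos=4: emit NUM '1' (now at pos=5)
pos=6: enter STRING mode
pos=6: emit STR "yes" (now at pos=11)
pos=11: emit NUM '100' (now at pos=14)
DONE. 4 tokens: [ID, NUM, STR, NUM]
Position 12: char is '0' -> NUM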